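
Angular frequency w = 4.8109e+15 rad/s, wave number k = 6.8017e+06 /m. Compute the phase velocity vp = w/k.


vp = w / k
= 4.8109e+15 / 6.8017e+06
= 7.0731e+08 m/s

7.0731e+08


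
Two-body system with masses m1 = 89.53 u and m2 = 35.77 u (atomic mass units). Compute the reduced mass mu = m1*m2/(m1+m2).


mu = m1 * m2 / (m1 + m2)
= 89.53 * 35.77 / (89.53 + 35.77)
= 3202.4881 / 125.3
= 25.5586 u

25.5586


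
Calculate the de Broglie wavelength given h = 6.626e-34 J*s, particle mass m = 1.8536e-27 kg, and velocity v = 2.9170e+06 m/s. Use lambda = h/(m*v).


lambda = h / (m * v)
= 6.626e-34 / (1.8536e-27 * 2.9170e+06)
= 6.626e-34 / 5.4070e-21
= 1.2255e-13 m

1.2255e-13


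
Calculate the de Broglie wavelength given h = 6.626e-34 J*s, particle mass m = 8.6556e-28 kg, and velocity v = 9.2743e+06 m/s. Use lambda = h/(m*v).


lambda = h / (m * v)
= 6.626e-34 / (8.6556e-28 * 9.2743e+06)
= 6.626e-34 / 8.0275e-21
= 8.2542e-14 m

8.2542e-14


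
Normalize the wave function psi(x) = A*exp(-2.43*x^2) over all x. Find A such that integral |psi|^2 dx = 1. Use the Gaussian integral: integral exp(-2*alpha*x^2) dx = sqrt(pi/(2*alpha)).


integral |psi|^2 dx = A^2 * sqrt(pi/(2*alpha)) = 1
A^2 = sqrt(2*alpha/pi)
= sqrt(2 * 2.43 / pi)
= 1.243779
A = sqrt(1.243779)
= 1.1152

1.1152


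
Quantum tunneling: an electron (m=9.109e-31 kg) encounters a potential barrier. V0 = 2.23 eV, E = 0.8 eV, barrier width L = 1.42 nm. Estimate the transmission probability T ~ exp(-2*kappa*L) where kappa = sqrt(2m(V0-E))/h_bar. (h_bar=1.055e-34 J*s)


V0 - E = 1.43 eV = 2.2909e-19 J
kappa = sqrt(2 * m * (V0-E)) / h_bar
= sqrt(2 * 9.109e-31 * 2.2909e-19) / 1.055e-34
= 6.1235e+09 /m
2*kappa*L = 2 * 6.1235e+09 * 1.42e-9
= 17.3906
T = exp(-17.3906) = 2.801187e-08

2.801187e-08


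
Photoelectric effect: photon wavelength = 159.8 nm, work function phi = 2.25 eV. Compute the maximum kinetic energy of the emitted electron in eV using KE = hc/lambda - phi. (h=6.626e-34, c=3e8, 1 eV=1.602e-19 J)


E_photon = hc / lambda
= (6.626e-34)(3e8) / (159.8e-9)
= 1.2439e-18 J
= 7.7649 eV
KE = E_photon - phi
= 7.7649 - 2.25
= 5.5149 eV

5.5149


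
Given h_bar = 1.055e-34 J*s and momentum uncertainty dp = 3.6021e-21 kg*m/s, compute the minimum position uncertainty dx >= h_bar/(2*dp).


dx = h_bar / (2 * dp)
= 1.055e-34 / (2 * 3.6021e-21)
= 1.055e-34 / 7.2042e-21
= 1.4644e-14 m

1.4644e-14


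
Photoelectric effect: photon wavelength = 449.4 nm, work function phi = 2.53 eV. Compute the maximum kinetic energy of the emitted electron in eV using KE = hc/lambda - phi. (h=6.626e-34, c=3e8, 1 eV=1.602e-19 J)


E_photon = hc / lambda
= (6.626e-34)(3e8) / (449.4e-9)
= 4.4232e-19 J
= 2.7611 eV
KE = E_photon - phi
= 2.7611 - 2.53
= 0.2311 eV

0.2311


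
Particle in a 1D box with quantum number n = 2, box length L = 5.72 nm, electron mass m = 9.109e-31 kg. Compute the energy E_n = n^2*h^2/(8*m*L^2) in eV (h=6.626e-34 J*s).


E = n^2 * h^2 / (8 * m * L^2)
= 2^2 * (6.626e-34)^2 / (8 * 9.109e-31 * (5.72e-9)^2)
= 4 * 4.3904e-67 / (8 * 9.109e-31 * 3.2718e-17)
= 7.3656e-21 J
= 0.046 eV

0.046


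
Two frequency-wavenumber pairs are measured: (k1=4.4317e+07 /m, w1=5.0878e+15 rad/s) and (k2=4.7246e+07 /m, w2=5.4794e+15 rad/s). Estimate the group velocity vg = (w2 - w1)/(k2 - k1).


vg = (w2 - w1) / (k2 - k1)
= (5.4794e+15 - 5.0878e+15) / (4.7246e+07 - 4.4317e+07)
= 3.9160e+14 / 2.9290e+06
= 1.3370e+08 m/s

1.3370e+08


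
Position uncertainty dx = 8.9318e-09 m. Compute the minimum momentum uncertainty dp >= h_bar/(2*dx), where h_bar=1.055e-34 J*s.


dp = h_bar / (2 * dx)
= 1.055e-34 / (2 * 8.9318e-09)
= 1.055e-34 / 1.7864e-08
= 5.9059e-27 kg*m/s

5.9059e-27


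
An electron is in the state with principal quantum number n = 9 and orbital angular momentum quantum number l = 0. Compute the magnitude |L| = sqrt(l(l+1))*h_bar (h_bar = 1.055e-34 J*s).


L = sqrt(l*(l+1)) * h_bar
= sqrt(0 * 1) * 1.055e-34
= sqrt(0) * 1.055e-34
= 0.0 * 1.055e-34
= 0.0000e+00 J*s

0.0000e+00


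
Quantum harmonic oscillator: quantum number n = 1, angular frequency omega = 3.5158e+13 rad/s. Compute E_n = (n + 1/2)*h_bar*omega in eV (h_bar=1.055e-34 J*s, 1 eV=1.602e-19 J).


E = (n + 1/2) * h_bar * omega
= (1 + 0.5) * 1.055e-34 * 3.5158e+13
= 1.5 * 3.7092e-21
= 5.5638e-21 J
= 0.0347 eV

0.0347


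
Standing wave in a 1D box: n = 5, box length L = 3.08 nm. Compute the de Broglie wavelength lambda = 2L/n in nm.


lambda = 2L / n
= 2 * 3.08 / 5
= 6.16 / 5
= 1.232 nm

1.232


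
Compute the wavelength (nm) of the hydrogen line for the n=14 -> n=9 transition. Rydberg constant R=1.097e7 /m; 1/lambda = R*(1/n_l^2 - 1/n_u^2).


1/lambda = R * (1/n_l^2 - 1/n_u^2)
= 1.097e7 * (1/9^2 - 1/14^2)
= 1.097e7 * (0.012346 - 0.005102)
= 1.097e7 * 0.007244
= 7.9463e+04 /m
lambda = 1 / 7.9463e+04 = 12584.519 nm

12584.519


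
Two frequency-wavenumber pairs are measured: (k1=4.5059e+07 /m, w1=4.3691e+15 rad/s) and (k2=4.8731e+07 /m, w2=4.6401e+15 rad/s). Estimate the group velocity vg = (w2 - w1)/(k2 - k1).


vg = (w2 - w1) / (k2 - k1)
= (4.6401e+15 - 4.3691e+15) / (4.8731e+07 - 4.5059e+07)
= 2.7100e+14 / 3.6720e+06
= 7.3802e+07 m/s

7.3802e+07


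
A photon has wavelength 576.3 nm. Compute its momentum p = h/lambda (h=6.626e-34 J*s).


p = h / lambda
= 6.626e-34 / (576.3e-9)
= 6.626e-34 / 5.7630e-07
= 1.1497e-27 kg*m/s

1.1497e-27


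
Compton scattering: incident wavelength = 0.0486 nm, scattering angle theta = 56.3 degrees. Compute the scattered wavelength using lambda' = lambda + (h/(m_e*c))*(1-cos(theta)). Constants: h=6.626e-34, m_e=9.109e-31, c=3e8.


Compton wavelength: h/(m_e*c) = 2.4247e-12 m
d_lambda = 2.4247e-12 * (1 - cos(56.3 deg))
= 2.4247e-12 * 0.445156
= 1.0794e-12 m = 0.001079 nm
lambda' = 0.0486 + 0.001079
= 0.049679 nm

0.049679


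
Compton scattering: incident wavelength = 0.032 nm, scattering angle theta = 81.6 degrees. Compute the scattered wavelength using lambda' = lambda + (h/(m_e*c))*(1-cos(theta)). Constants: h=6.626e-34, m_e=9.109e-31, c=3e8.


Compton wavelength: h/(m_e*c) = 2.4247e-12 m
d_lambda = 2.4247e-12 * (1 - cos(81.6 deg))
= 2.4247e-12 * 0.853917
= 2.0705e-12 m = 0.00207 nm
lambda' = 0.032 + 0.00207
= 0.03407 nm

0.03407


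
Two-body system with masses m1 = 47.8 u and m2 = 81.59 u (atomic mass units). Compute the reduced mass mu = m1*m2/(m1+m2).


mu = m1 * m2 / (m1 + m2)
= 47.8 * 81.59 / (47.8 + 81.59)
= 3900.002 / 129.39
= 30.1414 u

30.1414


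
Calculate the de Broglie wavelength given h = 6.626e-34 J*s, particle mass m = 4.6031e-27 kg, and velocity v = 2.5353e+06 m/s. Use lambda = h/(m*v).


lambda = h / (m * v)
= 6.626e-34 / (4.6031e-27 * 2.5353e+06)
= 6.626e-34 / 1.1670e-20
= 5.6777e-14 m

5.6777e-14


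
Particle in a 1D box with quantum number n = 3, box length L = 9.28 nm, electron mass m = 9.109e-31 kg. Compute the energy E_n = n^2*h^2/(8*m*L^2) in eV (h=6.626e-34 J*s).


E = n^2 * h^2 / (8 * m * L^2)
= 3^2 * (6.626e-34)^2 / (8 * 9.109e-31 * (9.28e-9)^2)
= 9 * 4.3904e-67 / (8 * 9.109e-31 * 8.6118e-17)
= 6.2963e-21 J
= 0.0393 eV

0.0393


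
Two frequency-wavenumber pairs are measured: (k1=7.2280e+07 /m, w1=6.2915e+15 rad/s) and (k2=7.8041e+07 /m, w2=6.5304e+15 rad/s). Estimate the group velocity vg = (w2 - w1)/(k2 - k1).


vg = (w2 - w1) / (k2 - k1)
= (6.5304e+15 - 6.2915e+15) / (7.8041e+07 - 7.2280e+07)
= 2.3890e+14 / 5.7610e+06
= 4.1468e+07 m/s

4.1468e+07


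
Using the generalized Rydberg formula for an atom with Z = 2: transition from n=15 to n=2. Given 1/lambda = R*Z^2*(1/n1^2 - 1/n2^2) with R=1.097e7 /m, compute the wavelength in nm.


1/lambda = R * Z^2 * (1/n1^2 - 1/n2^2)
= 1.097e7 * 2^2 * (1/2^2 - 1/15^2)
= 1.097e7 * 4 * (0.25 - 0.004444)
= 1.0775e+07 /m
lambda = 1 / 1.0775e+07
= 92.8076 nm

92.8076


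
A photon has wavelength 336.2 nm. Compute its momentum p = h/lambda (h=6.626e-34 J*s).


p = h / lambda
= 6.626e-34 / (336.2e-9)
= 6.626e-34 / 3.3620e-07
= 1.9709e-27 kg*m/s

1.9709e-27


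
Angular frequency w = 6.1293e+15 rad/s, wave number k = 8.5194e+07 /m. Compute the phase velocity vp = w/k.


vp = w / k
= 6.1293e+15 / 8.5194e+07
= 7.1945e+07 m/s

7.1945e+07


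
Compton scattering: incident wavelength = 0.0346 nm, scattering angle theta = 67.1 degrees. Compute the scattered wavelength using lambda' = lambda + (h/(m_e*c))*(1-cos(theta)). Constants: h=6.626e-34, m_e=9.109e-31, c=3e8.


Compton wavelength: h/(m_e*c) = 2.4247e-12 m
d_lambda = 2.4247e-12 * (1 - cos(67.1 deg))
= 2.4247e-12 * 0.610876
= 1.4812e-12 m = 0.001481 nm
lambda' = 0.0346 + 0.001481
= 0.036081 nm

0.036081


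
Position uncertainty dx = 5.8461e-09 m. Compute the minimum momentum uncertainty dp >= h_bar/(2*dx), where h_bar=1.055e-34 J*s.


dp = h_bar / (2 * dx)
= 1.055e-34 / (2 * 5.8461e-09)
= 1.055e-34 / 1.1692e-08
= 9.0231e-27 kg*m/s

9.0231e-27


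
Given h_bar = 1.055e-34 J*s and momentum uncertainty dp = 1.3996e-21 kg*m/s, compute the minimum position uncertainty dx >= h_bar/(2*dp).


dx = h_bar / (2 * dp)
= 1.055e-34 / (2 * 1.3996e-21)
= 1.055e-34 / 2.7992e-21
= 3.7689e-14 m

3.7689e-14


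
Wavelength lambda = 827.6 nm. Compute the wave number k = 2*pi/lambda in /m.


k = 2 * pi / lambda
= 6.2832 / (827.6e-9)
= 6.2832 / 8.2760e-07
= 7.5921e+06 /m

7.5921e+06


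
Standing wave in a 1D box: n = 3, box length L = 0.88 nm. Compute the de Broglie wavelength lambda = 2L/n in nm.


lambda = 2L / n
= 2 * 0.88 / 3
= 1.76 / 3
= 0.5867 nm

0.5867


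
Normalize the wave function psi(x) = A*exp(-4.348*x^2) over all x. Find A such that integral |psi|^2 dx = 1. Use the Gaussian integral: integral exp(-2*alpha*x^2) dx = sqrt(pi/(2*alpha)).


integral |psi|^2 dx = A^2 * sqrt(pi/(2*alpha)) = 1
A^2 = sqrt(2*alpha/pi)
= sqrt(2 * 4.348 / pi)
= 1.663738
A = sqrt(1.663738)
= 1.2899

1.2899


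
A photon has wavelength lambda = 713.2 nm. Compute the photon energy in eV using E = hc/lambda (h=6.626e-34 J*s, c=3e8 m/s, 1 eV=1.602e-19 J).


E = hc / lambda
= (6.626e-34)(3e8) / (713.2e-9)
= 1.9878e-25 / 7.1320e-07
= 2.7872e-19 J
Converting to eV: 2.7872e-19 / 1.602e-19
= 1.7398 eV

1.7398


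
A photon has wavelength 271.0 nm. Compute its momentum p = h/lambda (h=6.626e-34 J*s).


p = h / lambda
= 6.626e-34 / (271.0e-9)
= 6.626e-34 / 2.7100e-07
= 2.4450e-27 kg*m/s

2.4450e-27


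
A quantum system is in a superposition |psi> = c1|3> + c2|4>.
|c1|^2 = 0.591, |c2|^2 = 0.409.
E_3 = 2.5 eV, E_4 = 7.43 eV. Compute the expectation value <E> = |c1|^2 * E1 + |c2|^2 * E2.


<E> = |c1|^2 * E1 + |c2|^2 * E2
= 0.591 * 2.5 + 0.409 * 7.43
= 1.4775 + 3.0389
= 4.5164 eV

4.5164


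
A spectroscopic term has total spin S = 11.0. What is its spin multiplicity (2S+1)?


Spin multiplicity = 2S + 1
= 2 * 11.0 + 1
= 22.0 + 1
= 23

23


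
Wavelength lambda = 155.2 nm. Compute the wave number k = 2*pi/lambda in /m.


k = 2 * pi / lambda
= 6.2832 / (155.2e-9)
= 6.2832 / 1.5520e-07
= 4.0484e+07 /m

4.0484e+07


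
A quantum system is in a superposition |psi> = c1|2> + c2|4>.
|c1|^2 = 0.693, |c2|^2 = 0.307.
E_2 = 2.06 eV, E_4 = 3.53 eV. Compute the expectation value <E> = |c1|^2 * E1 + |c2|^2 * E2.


<E> = |c1|^2 * E1 + |c2|^2 * E2
= 0.693 * 2.06 + 0.307 * 3.53
= 1.4276 + 1.0837
= 2.5113 eV

2.5113


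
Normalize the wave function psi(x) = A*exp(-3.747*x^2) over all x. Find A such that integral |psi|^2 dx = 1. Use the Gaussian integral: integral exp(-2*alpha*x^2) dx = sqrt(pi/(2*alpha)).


integral |psi|^2 dx = A^2 * sqrt(pi/(2*alpha)) = 1
A^2 = sqrt(2*alpha/pi)
= sqrt(2 * 3.747 / pi)
= 1.544479
A = sqrt(1.544479)
= 1.2428

1.2428


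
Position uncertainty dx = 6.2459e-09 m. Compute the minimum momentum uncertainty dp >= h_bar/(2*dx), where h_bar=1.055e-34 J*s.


dp = h_bar / (2 * dx)
= 1.055e-34 / (2 * 6.2459e-09)
= 1.055e-34 / 1.2492e-08
= 8.4455e-27 kg*m/s

8.4455e-27


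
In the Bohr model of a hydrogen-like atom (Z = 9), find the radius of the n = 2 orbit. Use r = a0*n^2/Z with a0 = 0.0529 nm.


r = a0 * n^2 / Z
= 0.0529 * 2^2 / 9
= 0.0529 * 4 / 9
= 0.0235 nm

0.0235


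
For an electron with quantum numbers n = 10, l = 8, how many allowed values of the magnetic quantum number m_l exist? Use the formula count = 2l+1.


m_l ranges from -l to +l in integer steps
So m_l goes from -8 to +8
Count = 2l + 1 = 2*8 + 1
= 17

17


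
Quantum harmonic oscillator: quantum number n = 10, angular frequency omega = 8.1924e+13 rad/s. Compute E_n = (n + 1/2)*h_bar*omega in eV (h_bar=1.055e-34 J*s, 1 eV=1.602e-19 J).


E = (n + 1/2) * h_bar * omega
= (10 + 0.5) * 1.055e-34 * 8.1924e+13
= 10.5 * 8.6430e-21
= 9.0751e-20 J
= 0.5665 eV

0.5665


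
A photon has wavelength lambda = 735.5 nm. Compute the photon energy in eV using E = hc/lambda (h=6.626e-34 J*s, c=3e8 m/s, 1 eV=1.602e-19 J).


E = hc / lambda
= (6.626e-34)(3e8) / (735.5e-9)
= 1.9878e-25 / 7.3550e-07
= 2.7027e-19 J
Converting to eV: 2.7027e-19 / 1.602e-19
= 1.687 eV

1.687


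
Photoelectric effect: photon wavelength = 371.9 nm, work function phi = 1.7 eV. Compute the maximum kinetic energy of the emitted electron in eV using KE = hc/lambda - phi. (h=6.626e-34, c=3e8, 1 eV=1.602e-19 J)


E_photon = hc / lambda
= (6.626e-34)(3e8) / (371.9e-9)
= 5.3450e-19 J
= 3.3364 eV
KE = E_photon - phi
= 3.3364 - 1.7
= 1.6364 eV

1.6364


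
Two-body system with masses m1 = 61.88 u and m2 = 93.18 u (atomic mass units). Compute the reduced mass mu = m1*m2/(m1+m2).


mu = m1 * m2 / (m1 + m2)
= 61.88 * 93.18 / (61.88 + 93.18)
= 5765.9784 / 155.06
= 37.1855 u

37.1855


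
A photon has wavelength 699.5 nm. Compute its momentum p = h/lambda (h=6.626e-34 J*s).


p = h / lambda
= 6.626e-34 / (699.5e-9)
= 6.626e-34 / 6.9950e-07
= 9.4725e-28 kg*m/s

9.4725e-28


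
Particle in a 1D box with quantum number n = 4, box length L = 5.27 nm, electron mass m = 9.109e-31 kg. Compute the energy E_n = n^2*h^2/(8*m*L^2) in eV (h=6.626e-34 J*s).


E = n^2 * h^2 / (8 * m * L^2)
= 4^2 * (6.626e-34)^2 / (8 * 9.109e-31 * (5.27e-9)^2)
= 16 * 4.3904e-67 / (8 * 9.109e-31 * 2.7773e-17)
= 3.4709e-20 J
= 0.2167 eV

0.2167


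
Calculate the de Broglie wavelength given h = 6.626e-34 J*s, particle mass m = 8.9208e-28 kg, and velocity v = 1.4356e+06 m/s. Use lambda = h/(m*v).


lambda = h / (m * v)
= 6.626e-34 / (8.9208e-28 * 1.4356e+06)
= 6.626e-34 / 1.2807e-21
= 5.1739e-13 m

5.1739e-13


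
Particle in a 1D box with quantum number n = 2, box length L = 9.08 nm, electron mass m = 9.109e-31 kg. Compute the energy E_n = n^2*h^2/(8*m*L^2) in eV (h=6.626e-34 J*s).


E = n^2 * h^2 / (8 * m * L^2)
= 2^2 * (6.626e-34)^2 / (8 * 9.109e-31 * (9.08e-9)^2)
= 4 * 4.3904e-67 / (8 * 9.109e-31 * 8.2446e-17)
= 2.9230e-21 J
= 0.0182 eV

0.0182


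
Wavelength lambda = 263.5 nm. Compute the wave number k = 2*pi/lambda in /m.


k = 2 * pi / lambda
= 6.2832 / (263.5e-9)
= 6.2832 / 2.6350e-07
= 2.3845e+07 /m

2.3845e+07


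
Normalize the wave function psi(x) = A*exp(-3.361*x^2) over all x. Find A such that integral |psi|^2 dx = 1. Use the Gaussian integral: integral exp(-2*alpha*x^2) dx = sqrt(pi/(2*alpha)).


integral |psi|^2 dx = A^2 * sqrt(pi/(2*alpha)) = 1
A^2 = sqrt(2*alpha/pi)
= sqrt(2 * 3.361 / pi)
= 1.462764
A = sqrt(1.462764)
= 1.2094

1.2094


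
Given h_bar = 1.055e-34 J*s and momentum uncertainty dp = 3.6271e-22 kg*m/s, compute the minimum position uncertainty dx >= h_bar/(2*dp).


dx = h_bar / (2 * dp)
= 1.055e-34 / (2 * 3.6271e-22)
= 1.055e-34 / 7.2542e-22
= 1.4543e-13 m

1.4543e-13


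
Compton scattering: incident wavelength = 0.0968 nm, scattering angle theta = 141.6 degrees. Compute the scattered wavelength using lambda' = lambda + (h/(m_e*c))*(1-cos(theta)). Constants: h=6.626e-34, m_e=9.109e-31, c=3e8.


Compton wavelength: h/(m_e*c) = 2.4247e-12 m
d_lambda = 2.4247e-12 * (1 - cos(141.6 deg))
= 2.4247e-12 * 1.783693
= 4.3249e-12 m = 0.004325 nm
lambda' = 0.0968 + 0.004325
= 0.101125 nm

0.101125


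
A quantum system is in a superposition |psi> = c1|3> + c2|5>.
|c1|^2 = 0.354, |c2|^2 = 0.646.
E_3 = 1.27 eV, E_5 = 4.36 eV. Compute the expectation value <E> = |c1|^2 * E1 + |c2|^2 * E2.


<E> = |c1|^2 * E1 + |c2|^2 * E2
= 0.354 * 1.27 + 0.646 * 4.36
= 0.4496 + 2.8166
= 3.2661 eV

3.2661


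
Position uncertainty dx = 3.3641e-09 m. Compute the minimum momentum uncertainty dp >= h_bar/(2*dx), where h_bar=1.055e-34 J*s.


dp = h_bar / (2 * dx)
= 1.055e-34 / (2 * 3.3641e-09)
= 1.055e-34 / 6.7282e-09
= 1.5680e-26 kg*m/s

1.5680e-26


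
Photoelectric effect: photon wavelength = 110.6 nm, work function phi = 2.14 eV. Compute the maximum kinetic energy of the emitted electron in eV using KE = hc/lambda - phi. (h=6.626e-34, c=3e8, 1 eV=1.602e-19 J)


E_photon = hc / lambda
= (6.626e-34)(3e8) / (110.6e-9)
= 1.7973e-18 J
= 11.219 eV
KE = E_photon - phi
= 11.219 - 2.14
= 9.079 eV

9.079


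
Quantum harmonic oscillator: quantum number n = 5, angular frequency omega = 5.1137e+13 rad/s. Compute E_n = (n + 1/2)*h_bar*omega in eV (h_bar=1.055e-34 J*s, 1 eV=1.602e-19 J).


E = (n + 1/2) * h_bar * omega
= (5 + 0.5) * 1.055e-34 * 5.1137e+13
= 5.5 * 5.3950e-21
= 2.9672e-20 J
= 0.1852 eV

0.1852


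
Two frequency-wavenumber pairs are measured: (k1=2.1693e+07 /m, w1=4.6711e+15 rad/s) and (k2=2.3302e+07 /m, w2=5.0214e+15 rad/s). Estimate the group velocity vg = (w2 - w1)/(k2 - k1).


vg = (w2 - w1) / (k2 - k1)
= (5.0214e+15 - 4.6711e+15) / (2.3302e+07 - 2.1693e+07)
= 3.5030e+14 / 1.6090e+06
= 2.1771e+08 m/s

2.1771e+08


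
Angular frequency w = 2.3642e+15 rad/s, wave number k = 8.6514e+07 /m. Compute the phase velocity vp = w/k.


vp = w / k
= 2.3642e+15 / 8.6514e+07
= 2.7327e+07 m/s

2.7327e+07


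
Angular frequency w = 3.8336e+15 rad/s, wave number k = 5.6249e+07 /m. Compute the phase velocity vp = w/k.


vp = w / k
= 3.8336e+15 / 5.6249e+07
= 6.8154e+07 m/s

6.8154e+07


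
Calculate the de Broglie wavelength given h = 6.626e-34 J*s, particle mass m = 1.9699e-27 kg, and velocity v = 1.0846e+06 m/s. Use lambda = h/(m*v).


lambda = h / (m * v)
= 6.626e-34 / (1.9699e-27 * 1.0846e+06)
= 6.626e-34 / 2.1366e-21
= 3.1013e-13 m

3.1013e-13


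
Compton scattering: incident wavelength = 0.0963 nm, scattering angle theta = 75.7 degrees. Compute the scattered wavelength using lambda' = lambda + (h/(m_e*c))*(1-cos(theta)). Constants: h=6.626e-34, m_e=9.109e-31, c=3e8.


Compton wavelength: h/(m_e*c) = 2.4247e-12 m
d_lambda = 2.4247e-12 * (1 - cos(75.7 deg))
= 2.4247e-12 * 0.753001
= 1.8258e-12 m = 0.001826 nm
lambda' = 0.0963 + 0.001826
= 0.098126 nm

0.098126


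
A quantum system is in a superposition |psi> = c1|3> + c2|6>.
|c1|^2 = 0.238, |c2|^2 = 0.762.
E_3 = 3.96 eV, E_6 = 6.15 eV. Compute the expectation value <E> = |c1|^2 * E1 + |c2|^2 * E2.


<E> = |c1|^2 * E1 + |c2|^2 * E2
= 0.238 * 3.96 + 0.762 * 6.15
= 0.9425 + 4.6863
= 5.6288 eV

5.6288


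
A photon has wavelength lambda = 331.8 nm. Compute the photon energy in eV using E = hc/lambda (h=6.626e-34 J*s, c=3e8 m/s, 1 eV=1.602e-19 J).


E = hc / lambda
= (6.626e-34)(3e8) / (331.8e-9)
= 1.9878e-25 / 3.3180e-07
= 5.9910e-19 J
Converting to eV: 5.9910e-19 / 1.602e-19
= 3.7397 eV

3.7397


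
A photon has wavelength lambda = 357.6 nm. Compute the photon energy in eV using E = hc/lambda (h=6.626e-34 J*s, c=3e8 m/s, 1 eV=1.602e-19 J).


E = hc / lambda
= (6.626e-34)(3e8) / (357.6e-9)
= 1.9878e-25 / 3.5760e-07
= 5.5587e-19 J
Converting to eV: 5.5587e-19 / 1.602e-19
= 3.4699 eV

3.4699


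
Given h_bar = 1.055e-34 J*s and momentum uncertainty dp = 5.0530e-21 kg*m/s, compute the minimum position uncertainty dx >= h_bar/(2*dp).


dx = h_bar / (2 * dp)
= 1.055e-34 / (2 * 5.0530e-21)
= 1.055e-34 / 1.0106e-20
= 1.0439e-14 m

1.0439e-14


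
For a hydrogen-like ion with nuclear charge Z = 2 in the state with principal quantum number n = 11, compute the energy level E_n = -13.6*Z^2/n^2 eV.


E_n = -13.6 * Z^2 / n^2
= -13.6 * 2^2 / 11^2
= -13.6 * 4 / 121
= -0.4496 eV

-0.4496


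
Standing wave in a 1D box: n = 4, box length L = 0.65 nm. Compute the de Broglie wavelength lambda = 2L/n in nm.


lambda = 2L / n
= 2 * 0.65 / 4
= 1.3 / 4
= 0.325 nm

0.325


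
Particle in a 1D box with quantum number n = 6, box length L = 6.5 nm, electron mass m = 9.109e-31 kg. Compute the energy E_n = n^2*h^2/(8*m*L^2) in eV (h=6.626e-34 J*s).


E = n^2 * h^2 / (8 * m * L^2)
= 6^2 * (6.626e-34)^2 / (8 * 9.109e-31 * (6.5e-9)^2)
= 36 * 4.3904e-67 / (8 * 9.109e-31 * 4.2250e-17)
= 5.1336e-20 J
= 0.3204 eV

0.3204


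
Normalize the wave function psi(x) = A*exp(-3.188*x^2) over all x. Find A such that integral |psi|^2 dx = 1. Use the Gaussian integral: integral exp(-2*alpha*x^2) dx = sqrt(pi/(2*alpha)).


integral |psi|^2 dx = A^2 * sqrt(pi/(2*alpha)) = 1
A^2 = sqrt(2*alpha/pi)
= sqrt(2 * 3.188 / pi)
= 1.424621
A = sqrt(1.424621)
= 1.1936

1.1936


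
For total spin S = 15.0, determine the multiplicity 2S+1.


Spin multiplicity = 2S + 1
= 2 * 15.0 + 1
= 30.0 + 1
= 31

31


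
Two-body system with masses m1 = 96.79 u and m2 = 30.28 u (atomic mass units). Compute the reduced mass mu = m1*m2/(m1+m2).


mu = m1 * m2 / (m1 + m2)
= 96.79 * 30.28 / (96.79 + 30.28)
= 2930.8012 / 127.07
= 23.0645 u

23.0645


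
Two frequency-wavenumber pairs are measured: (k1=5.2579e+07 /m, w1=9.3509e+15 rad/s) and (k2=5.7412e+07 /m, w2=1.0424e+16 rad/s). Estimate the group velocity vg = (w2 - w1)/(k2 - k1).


vg = (w2 - w1) / (k2 - k1)
= (1.0424e+16 - 9.3509e+15) / (5.7412e+07 - 5.2579e+07)
= 1.0731e+15 / 4.8330e+06
= 2.2204e+08 m/s

2.2204e+08


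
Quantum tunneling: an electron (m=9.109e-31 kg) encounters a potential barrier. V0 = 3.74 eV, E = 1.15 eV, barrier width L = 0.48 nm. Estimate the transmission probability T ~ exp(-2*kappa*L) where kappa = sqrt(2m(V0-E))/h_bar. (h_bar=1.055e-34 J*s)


V0 - E = 2.59 eV = 4.1492e-19 J
kappa = sqrt(2 * m * (V0-E)) / h_bar
= sqrt(2 * 9.109e-31 * 4.1492e-19) / 1.055e-34
= 8.2410e+09 /m
2*kappa*L = 2 * 8.2410e+09 * 0.48e-9
= 7.9113
T = exp(-7.9113) = 3.665616e-04

3.665616e-04


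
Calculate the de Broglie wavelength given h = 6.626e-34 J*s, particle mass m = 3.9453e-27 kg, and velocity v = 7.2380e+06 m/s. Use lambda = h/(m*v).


lambda = h / (m * v)
= 6.626e-34 / (3.9453e-27 * 7.2380e+06)
= 6.626e-34 / 2.8556e-20
= 2.3203e-14 m

2.3203e-14


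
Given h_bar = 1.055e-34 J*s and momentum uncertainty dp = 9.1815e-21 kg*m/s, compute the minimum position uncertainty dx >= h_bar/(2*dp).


dx = h_bar / (2 * dp)
= 1.055e-34 / (2 * 9.1815e-21)
= 1.055e-34 / 1.8363e-20
= 5.7452e-15 m

5.7452e-15


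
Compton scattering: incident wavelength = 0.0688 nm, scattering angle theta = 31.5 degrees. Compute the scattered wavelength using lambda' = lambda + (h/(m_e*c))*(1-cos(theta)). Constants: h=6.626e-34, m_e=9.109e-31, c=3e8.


Compton wavelength: h/(m_e*c) = 2.4247e-12 m
d_lambda = 2.4247e-12 * (1 - cos(31.5 deg))
= 2.4247e-12 * 0.14736
= 3.5730e-13 m = 0.000357 nm
lambda' = 0.0688 + 0.000357
= 0.069157 nm

0.069157


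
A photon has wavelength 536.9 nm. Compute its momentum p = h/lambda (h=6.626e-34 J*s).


p = h / lambda
= 6.626e-34 / (536.9e-9)
= 6.626e-34 / 5.3690e-07
= 1.2341e-27 kg*m/s

1.2341e-27


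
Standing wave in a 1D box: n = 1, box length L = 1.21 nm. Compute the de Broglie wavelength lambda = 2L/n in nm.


lambda = 2L / n
= 2 * 1.21 / 1
= 2.42 / 1
= 2.42 nm

2.42


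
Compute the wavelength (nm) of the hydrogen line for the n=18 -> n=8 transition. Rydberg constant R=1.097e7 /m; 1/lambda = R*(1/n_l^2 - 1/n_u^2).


1/lambda = R * (1/n_l^2 - 1/n_u^2)
= 1.097e7 * (1/8^2 - 1/18^2)
= 1.097e7 * (0.015625 - 0.003086)
= 1.097e7 * 0.012539
= 1.3755e+05 /m
lambda = 1 / 1.3755e+05 = 7270.1774 nm

7270.1774


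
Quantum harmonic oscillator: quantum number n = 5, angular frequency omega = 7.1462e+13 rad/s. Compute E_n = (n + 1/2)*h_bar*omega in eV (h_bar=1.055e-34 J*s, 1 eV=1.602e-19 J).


E = (n + 1/2) * h_bar * omega
= (5 + 0.5) * 1.055e-34 * 7.1462e+13
= 5.5 * 7.5392e-21
= 4.1466e-20 J
= 0.2588 eV

0.2588


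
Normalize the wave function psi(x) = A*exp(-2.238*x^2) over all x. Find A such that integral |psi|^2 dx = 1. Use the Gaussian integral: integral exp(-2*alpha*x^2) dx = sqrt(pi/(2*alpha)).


integral |psi|^2 dx = A^2 * sqrt(pi/(2*alpha)) = 1
A^2 = sqrt(2*alpha/pi)
= sqrt(2 * 2.238 / pi)
= 1.193631
A = sqrt(1.193631)
= 1.0925

1.0925


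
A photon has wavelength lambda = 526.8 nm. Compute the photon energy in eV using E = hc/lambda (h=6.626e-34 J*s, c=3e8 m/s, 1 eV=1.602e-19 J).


E = hc / lambda
= (6.626e-34)(3e8) / (526.8e-9)
= 1.9878e-25 / 5.2680e-07
= 3.7733e-19 J
Converting to eV: 3.7733e-19 / 1.602e-19
= 2.3554 eV

2.3554


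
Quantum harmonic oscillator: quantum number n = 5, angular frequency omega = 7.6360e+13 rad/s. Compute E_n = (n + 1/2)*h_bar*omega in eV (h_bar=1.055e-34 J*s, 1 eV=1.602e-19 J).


E = (n + 1/2) * h_bar * omega
= (5 + 0.5) * 1.055e-34 * 7.6360e+13
= 5.5 * 8.0560e-21
= 4.4308e-20 J
= 0.2766 eV

0.2766


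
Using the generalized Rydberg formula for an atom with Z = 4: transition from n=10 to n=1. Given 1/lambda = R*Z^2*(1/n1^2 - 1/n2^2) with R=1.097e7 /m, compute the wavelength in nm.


1/lambda = R * Z^2 * (1/n1^2 - 1/n2^2)
= 1.097e7 * 4^2 * (1/1^2 - 1/10^2)
= 1.097e7 * 16 * (1.0 - 0.01)
= 1.7376e+08 /m
lambda = 1 / 1.7376e+08
= 5.7549 nm

5.7549


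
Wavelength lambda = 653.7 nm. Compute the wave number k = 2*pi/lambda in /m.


k = 2 * pi / lambda
= 6.2832 / (653.7e-9)
= 6.2832 / 6.5370e-07
= 9.6117e+06 /m

9.6117e+06


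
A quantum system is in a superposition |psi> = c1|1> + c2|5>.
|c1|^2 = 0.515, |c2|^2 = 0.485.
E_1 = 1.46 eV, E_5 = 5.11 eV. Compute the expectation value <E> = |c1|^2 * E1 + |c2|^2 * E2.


<E> = |c1|^2 * E1 + |c2|^2 * E2
= 0.515 * 1.46 + 0.485 * 5.11
= 0.7519 + 2.4784
= 3.2303 eV

3.2303


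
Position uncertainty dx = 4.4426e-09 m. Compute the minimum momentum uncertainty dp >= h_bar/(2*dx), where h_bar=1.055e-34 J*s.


dp = h_bar / (2 * dx)
= 1.055e-34 / (2 * 4.4426e-09)
= 1.055e-34 / 8.8852e-09
= 1.1874e-26 kg*m/s

1.1874e-26


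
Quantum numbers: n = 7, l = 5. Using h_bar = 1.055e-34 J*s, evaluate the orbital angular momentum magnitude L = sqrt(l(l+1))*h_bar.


L = sqrt(l*(l+1)) * h_bar
= sqrt(5 * 6) * 1.055e-34
= sqrt(30) * 1.055e-34
= 5.4772 * 1.055e-34
= 5.7785e-34 J*s

5.7785e-34


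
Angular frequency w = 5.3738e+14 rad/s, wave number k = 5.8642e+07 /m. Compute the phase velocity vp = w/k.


vp = w / k
= 5.3738e+14 / 5.8642e+07
= 9.1637e+06 m/s

9.1637e+06


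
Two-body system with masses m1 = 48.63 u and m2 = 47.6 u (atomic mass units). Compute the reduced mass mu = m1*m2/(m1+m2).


mu = m1 * m2 / (m1 + m2)
= 48.63 * 47.6 / (48.63 + 47.6)
= 2314.788 / 96.23
= 24.0547 u

24.0547


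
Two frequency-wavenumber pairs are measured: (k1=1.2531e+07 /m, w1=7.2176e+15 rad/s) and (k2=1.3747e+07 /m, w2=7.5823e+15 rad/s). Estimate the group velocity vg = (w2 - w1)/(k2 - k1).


vg = (w2 - w1) / (k2 - k1)
= (7.5823e+15 - 7.2176e+15) / (1.3747e+07 - 1.2531e+07)
= 3.6470e+14 / 1.2160e+06
= 2.9992e+08 m/s

2.9992e+08


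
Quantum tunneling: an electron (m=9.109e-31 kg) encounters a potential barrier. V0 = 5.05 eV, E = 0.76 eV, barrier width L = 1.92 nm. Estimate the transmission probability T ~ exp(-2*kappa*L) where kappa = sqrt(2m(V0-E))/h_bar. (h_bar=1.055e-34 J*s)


V0 - E = 4.29 eV = 6.8726e-19 J
kappa = sqrt(2 * m * (V0-E)) / h_bar
= sqrt(2 * 9.109e-31 * 6.8726e-19) / 1.055e-34
= 1.0606e+10 /m
2*kappa*L = 2 * 1.0606e+10 * 1.92e-9
= 40.7276
T = exp(-40.7276) = 2.052202e-18

2.052202e-18


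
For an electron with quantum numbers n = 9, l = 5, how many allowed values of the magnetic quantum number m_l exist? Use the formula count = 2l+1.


m_l ranges from -l to +l in integer steps
So m_l goes from -5 to +5
Count = 2l + 1 = 2*5 + 1
= 11

11


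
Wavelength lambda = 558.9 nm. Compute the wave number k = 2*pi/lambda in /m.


k = 2 * pi / lambda
= 6.2832 / (558.9e-9)
= 6.2832 / 5.5890e-07
= 1.1242e+07 /m

1.1242e+07


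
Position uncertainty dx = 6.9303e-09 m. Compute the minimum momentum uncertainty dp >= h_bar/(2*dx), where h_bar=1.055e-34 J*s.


dp = h_bar / (2 * dx)
= 1.055e-34 / (2 * 6.9303e-09)
= 1.055e-34 / 1.3861e-08
= 7.6115e-27 kg*m/s

7.6115e-27


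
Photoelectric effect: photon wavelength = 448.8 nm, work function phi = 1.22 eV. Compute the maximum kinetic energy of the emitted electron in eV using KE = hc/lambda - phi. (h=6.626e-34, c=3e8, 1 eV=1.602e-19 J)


E_photon = hc / lambda
= (6.626e-34)(3e8) / (448.8e-9)
= 4.4291e-19 J
= 2.7648 eV
KE = E_photon - phi
= 2.7648 - 1.22
= 1.5448 eV

1.5448


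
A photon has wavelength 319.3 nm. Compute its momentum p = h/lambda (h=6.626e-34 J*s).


p = h / lambda
= 6.626e-34 / (319.3e-9)
= 6.626e-34 / 3.1930e-07
= 2.0752e-27 kg*m/s

2.0752e-27


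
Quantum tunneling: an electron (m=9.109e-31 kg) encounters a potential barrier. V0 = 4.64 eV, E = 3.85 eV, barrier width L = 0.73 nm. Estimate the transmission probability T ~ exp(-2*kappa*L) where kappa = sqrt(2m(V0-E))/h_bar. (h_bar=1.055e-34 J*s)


V0 - E = 0.79 eV = 1.2656e-19 J
kappa = sqrt(2 * m * (V0-E)) / h_bar
= sqrt(2 * 9.109e-31 * 1.2656e-19) / 1.055e-34
= 4.5514e+09 /m
2*kappa*L = 2 * 4.5514e+09 * 0.73e-9
= 6.645
T = exp(-6.645) = 1.300497e-03

1.300497e-03


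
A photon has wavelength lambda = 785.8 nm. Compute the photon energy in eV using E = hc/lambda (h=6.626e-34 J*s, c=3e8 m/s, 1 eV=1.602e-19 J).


E = hc / lambda
= (6.626e-34)(3e8) / (785.8e-9)
= 1.9878e-25 / 7.8580e-07
= 2.5297e-19 J
Converting to eV: 2.5297e-19 / 1.602e-19
= 1.5791 eV

1.5791


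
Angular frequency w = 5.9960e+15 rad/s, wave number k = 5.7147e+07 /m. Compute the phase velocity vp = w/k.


vp = w / k
= 5.9960e+15 / 5.7147e+07
= 1.0492e+08 m/s

1.0492e+08


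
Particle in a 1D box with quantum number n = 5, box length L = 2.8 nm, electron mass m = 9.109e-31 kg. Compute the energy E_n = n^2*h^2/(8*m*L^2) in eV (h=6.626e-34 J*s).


E = n^2 * h^2 / (8 * m * L^2)
= 5^2 * (6.626e-34)^2 / (8 * 9.109e-31 * (2.8e-9)^2)
= 25 * 4.3904e-67 / (8 * 9.109e-31 * 7.8400e-18)
= 1.9212e-19 J
= 1.1992 eV

1.1992


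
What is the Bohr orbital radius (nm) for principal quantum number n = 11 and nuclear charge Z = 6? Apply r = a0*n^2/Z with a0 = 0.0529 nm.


r = a0 * n^2 / Z
= 0.0529 * 11^2 / 6
= 0.0529 * 121 / 6
= 1.0668 nm

1.0668


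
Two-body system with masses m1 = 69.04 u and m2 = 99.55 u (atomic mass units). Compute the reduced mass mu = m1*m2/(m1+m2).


mu = m1 * m2 / (m1 + m2)
= 69.04 * 99.55 / (69.04 + 99.55)
= 6872.932 / 168.59
= 40.7671 u

40.7671


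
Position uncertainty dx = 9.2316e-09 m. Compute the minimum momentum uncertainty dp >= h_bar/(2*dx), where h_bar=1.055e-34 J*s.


dp = h_bar / (2 * dx)
= 1.055e-34 / (2 * 9.2316e-09)
= 1.055e-34 / 1.8463e-08
= 5.7141e-27 kg*m/s

5.7141e-27


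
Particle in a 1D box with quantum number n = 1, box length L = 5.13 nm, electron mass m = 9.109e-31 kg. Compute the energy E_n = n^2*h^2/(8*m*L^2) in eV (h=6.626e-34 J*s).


E = n^2 * h^2 / (8 * m * L^2)
= 1^2 * (6.626e-34)^2 / (8 * 9.109e-31 * (5.13e-9)^2)
= 1 * 4.3904e-67 / (8 * 9.109e-31 * 2.6317e-17)
= 2.2893e-21 J
= 0.0143 eV

0.0143


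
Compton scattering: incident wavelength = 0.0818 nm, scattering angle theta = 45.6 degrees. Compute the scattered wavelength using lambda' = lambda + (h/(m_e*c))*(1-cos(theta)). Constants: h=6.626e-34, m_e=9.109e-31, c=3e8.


Compton wavelength: h/(m_e*c) = 2.4247e-12 m
d_lambda = 2.4247e-12 * (1 - cos(45.6 deg))
= 2.4247e-12 * 0.300337
= 7.2823e-13 m = 0.000728 nm
lambda' = 0.0818 + 0.000728
= 0.082528 nm

0.082528


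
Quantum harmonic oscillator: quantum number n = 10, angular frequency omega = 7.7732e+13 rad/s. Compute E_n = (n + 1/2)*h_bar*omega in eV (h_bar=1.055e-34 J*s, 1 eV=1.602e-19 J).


E = (n + 1/2) * h_bar * omega
= (10 + 0.5) * 1.055e-34 * 7.7732e+13
= 10.5 * 8.2007e-21
= 8.6108e-20 J
= 0.5375 eV

0.5375


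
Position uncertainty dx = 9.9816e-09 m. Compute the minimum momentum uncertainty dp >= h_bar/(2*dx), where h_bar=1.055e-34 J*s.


dp = h_bar / (2 * dx)
= 1.055e-34 / (2 * 9.9816e-09)
= 1.055e-34 / 1.9963e-08
= 5.2847e-27 kg*m/s

5.2847e-27


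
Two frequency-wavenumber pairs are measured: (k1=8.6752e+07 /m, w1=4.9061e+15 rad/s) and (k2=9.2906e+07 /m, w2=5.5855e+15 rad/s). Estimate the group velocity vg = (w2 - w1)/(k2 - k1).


vg = (w2 - w1) / (k2 - k1)
= (5.5855e+15 - 4.9061e+15) / (9.2906e+07 - 8.6752e+07)
= 6.7940e+14 / 6.1540e+06
= 1.1040e+08 m/s

1.1040e+08


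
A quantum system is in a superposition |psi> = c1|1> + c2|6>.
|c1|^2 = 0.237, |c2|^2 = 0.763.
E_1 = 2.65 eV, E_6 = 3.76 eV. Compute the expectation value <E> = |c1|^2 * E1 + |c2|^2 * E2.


<E> = |c1|^2 * E1 + |c2|^2 * E2
= 0.237 * 2.65 + 0.763 * 3.76
= 0.628 + 2.8689
= 3.4969 eV

3.4969


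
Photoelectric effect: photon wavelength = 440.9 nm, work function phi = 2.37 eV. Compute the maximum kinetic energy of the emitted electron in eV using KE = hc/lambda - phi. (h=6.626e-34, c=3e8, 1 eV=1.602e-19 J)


E_photon = hc / lambda
= (6.626e-34)(3e8) / (440.9e-9)
= 4.5085e-19 J
= 2.8143 eV
KE = E_photon - phi
= 2.8143 - 2.37
= 0.4443 eV

0.4443


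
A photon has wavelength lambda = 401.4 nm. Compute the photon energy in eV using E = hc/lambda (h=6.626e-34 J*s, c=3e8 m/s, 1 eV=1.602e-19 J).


E = hc / lambda
= (6.626e-34)(3e8) / (401.4e-9)
= 1.9878e-25 / 4.0140e-07
= 4.9522e-19 J
Converting to eV: 4.9522e-19 / 1.602e-19
= 3.0912 eV

3.0912


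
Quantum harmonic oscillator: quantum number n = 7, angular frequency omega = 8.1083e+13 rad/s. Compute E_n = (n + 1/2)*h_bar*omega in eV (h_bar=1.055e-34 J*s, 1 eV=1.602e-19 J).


E = (n + 1/2) * h_bar * omega
= (7 + 0.5) * 1.055e-34 * 8.1083e+13
= 7.5 * 8.5543e-21
= 6.4157e-20 J
= 0.4005 eV

0.4005


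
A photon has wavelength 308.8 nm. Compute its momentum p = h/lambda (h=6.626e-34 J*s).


p = h / lambda
= 6.626e-34 / (308.8e-9)
= 6.626e-34 / 3.0880e-07
= 2.1457e-27 kg*m/s

2.1457e-27


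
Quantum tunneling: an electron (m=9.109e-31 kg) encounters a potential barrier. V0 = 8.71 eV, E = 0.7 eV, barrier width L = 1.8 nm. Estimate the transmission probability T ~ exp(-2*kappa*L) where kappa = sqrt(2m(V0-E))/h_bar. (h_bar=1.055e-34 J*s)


V0 - E = 8.01 eV = 1.2832e-18 J
kappa = sqrt(2 * m * (V0-E)) / h_bar
= sqrt(2 * 9.109e-31 * 1.2832e-18) / 1.055e-34
= 1.4493e+10 /m
2*kappa*L = 2 * 1.4493e+10 * 1.8e-9
= 52.1733
T = exp(-52.1733) = 2.195052e-23

2.195052e-23


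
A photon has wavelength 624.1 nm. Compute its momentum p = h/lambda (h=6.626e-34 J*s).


p = h / lambda
= 6.626e-34 / (624.1e-9)
= 6.626e-34 / 6.2410e-07
= 1.0617e-27 kg*m/s

1.0617e-27


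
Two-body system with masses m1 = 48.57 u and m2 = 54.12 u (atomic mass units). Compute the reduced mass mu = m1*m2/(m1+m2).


mu = m1 * m2 / (m1 + m2)
= 48.57 * 54.12 / (48.57 + 54.12)
= 2628.6084 / 102.69
= 25.5975 u

25.5975


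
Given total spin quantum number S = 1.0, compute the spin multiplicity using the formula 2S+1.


Spin multiplicity = 2S + 1
= 2 * 1.0 + 1
= 2.0 + 1
= 3

3


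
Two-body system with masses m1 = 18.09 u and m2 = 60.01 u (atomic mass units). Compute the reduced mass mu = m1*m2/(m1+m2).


mu = m1 * m2 / (m1 + m2)
= 18.09 * 60.01 / (18.09 + 60.01)
= 1085.5809 / 78.1
= 13.8999 u

13.8999


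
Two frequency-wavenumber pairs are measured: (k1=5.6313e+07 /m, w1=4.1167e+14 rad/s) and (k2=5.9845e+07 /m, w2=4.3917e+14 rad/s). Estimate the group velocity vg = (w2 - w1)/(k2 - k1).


vg = (w2 - w1) / (k2 - k1)
= (4.3917e+14 - 4.1167e+14) / (5.9845e+07 - 5.6313e+07)
= 2.7500e+13 / 3.5320e+06
= 7.7860e+06 m/s

7.7860e+06


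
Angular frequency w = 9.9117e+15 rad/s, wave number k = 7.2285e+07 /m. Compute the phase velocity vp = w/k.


vp = w / k
= 9.9117e+15 / 7.2285e+07
= 1.3712e+08 m/s

1.3712e+08


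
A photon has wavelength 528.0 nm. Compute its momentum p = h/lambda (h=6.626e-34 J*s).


p = h / lambda
= 6.626e-34 / (528.0e-9)
= 6.626e-34 / 5.2800e-07
= 1.2549e-27 kg*m/s

1.2549e-27


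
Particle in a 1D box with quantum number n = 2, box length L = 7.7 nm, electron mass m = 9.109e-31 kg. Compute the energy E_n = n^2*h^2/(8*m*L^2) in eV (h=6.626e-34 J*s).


E = n^2 * h^2 / (8 * m * L^2)
= 2^2 * (6.626e-34)^2 / (8 * 9.109e-31 * (7.7e-9)^2)
= 4 * 4.3904e-67 / (8 * 9.109e-31 * 5.9290e-17)
= 4.0646e-21 J
= 0.0254 eV

0.0254


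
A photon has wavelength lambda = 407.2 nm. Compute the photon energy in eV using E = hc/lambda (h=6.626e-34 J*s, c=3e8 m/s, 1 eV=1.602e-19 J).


E = hc / lambda
= (6.626e-34)(3e8) / (407.2e-9)
= 1.9878e-25 / 4.0720e-07
= 4.8816e-19 J
Converting to eV: 4.8816e-19 / 1.602e-19
= 3.0472 eV

3.0472


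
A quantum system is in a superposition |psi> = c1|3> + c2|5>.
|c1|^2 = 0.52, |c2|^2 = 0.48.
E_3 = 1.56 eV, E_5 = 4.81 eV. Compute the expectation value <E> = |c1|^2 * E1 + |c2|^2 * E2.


<E> = |c1|^2 * E1 + |c2|^2 * E2
= 0.52 * 1.56 + 0.48 * 4.81
= 0.8112 + 2.3088
= 3.12 eV

3.12


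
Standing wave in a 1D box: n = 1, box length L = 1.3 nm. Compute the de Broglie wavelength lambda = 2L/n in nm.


lambda = 2L / n
= 2 * 1.3 / 1
= 2.6 / 1
= 2.6 nm

2.6


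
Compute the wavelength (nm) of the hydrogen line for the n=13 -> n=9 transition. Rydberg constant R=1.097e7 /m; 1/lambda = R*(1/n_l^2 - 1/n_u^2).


1/lambda = R * (1/n_l^2 - 1/n_u^2)
= 1.097e7 * (1/9^2 - 1/13^2)
= 1.097e7 * (0.012346 - 0.005917)
= 1.097e7 * 0.006429
= 7.0521e+04 /m
lambda = 1 / 7.0521e+04 = 14180.2022 nm

14180.2022


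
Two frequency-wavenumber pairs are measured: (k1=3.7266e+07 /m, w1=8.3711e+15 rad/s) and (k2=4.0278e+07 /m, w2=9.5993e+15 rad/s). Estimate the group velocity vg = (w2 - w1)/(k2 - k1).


vg = (w2 - w1) / (k2 - k1)
= (9.5993e+15 - 8.3711e+15) / (4.0278e+07 - 3.7266e+07)
= 1.2282e+15 / 3.0120e+06
= 4.0777e+08 m/s

4.0777e+08


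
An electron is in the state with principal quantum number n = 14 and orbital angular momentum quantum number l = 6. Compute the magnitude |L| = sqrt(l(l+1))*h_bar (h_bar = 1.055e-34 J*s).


L = sqrt(l*(l+1)) * h_bar
= sqrt(6 * 7) * 1.055e-34
= sqrt(42) * 1.055e-34
= 6.4807 * 1.055e-34
= 6.8372e-34 J*s

6.8372e-34


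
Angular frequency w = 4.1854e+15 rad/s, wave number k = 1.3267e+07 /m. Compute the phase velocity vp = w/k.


vp = w / k
= 4.1854e+15 / 1.3267e+07
= 3.1547e+08 m/s

3.1547e+08


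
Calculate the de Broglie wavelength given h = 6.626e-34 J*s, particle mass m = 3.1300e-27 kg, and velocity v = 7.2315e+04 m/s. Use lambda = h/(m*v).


lambda = h / (m * v)
= 6.626e-34 / (3.1300e-27 * 7.2315e+04)
= 6.626e-34 / 2.2635e-22
= 2.9274e-12 m

2.9274e-12


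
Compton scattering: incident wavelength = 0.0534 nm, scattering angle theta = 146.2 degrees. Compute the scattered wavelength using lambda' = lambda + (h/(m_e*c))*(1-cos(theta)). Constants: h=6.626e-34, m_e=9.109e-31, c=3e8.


Compton wavelength: h/(m_e*c) = 2.4247e-12 m
d_lambda = 2.4247e-12 * (1 - cos(146.2 deg))
= 2.4247e-12 * 1.830984
= 4.4396e-12 m = 0.00444 nm
lambda' = 0.0534 + 0.00444
= 0.05784 nm

0.05784


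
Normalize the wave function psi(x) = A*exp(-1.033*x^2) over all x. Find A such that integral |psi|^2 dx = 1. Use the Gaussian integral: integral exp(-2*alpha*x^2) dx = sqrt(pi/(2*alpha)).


integral |psi|^2 dx = A^2 * sqrt(pi/(2*alpha)) = 1
A^2 = sqrt(2*alpha/pi)
= sqrt(2 * 1.033 / pi)
= 0.810943
A = sqrt(0.810943)
= 0.9005

0.9005


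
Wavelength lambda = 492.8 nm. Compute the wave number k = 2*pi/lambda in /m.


k = 2 * pi / lambda
= 6.2832 / (492.8e-9)
= 6.2832 / 4.9280e-07
= 1.2750e+07 /m

1.2750e+07


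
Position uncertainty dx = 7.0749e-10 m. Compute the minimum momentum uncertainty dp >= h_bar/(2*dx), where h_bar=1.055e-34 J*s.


dp = h_bar / (2 * dx)
= 1.055e-34 / (2 * 7.0749e-10)
= 1.055e-34 / 1.4150e-09
= 7.4559e-26 kg*m/s

7.4559e-26
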